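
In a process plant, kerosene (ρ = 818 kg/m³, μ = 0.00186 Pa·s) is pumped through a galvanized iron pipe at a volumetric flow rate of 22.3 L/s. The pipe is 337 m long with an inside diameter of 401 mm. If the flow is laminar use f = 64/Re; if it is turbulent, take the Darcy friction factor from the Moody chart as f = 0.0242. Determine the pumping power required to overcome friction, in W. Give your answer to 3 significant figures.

P ≈ 5.78 W

Q = 22.3 L/s = 22.3/1000 = 0.0223 m³/s.
Cross-sectional area A = πD²/4 = π(0.401)²/4 = 0.1263 m²; mean velocity V = Q/A = 0.0223/0.1263 = 0.1766 m/s.
Reynolds number Re = ρVD/μ = 818 · 0.1766 · 0.401 / 0.00186 = 3.114e+04.
Re > 4000 → turbulent; use the Moody-chart value f = 0.0242.
Darcy-Weisbach: ΔP = f(L/D)(ρV²/2) = 0.0242·(337/0.401)·(818·0.1766²/2) = 0.0242·840.4·12.75 = 259.3 Pa.
Pumping power P = QΔP = 0.0223·259.3 = 5.783 W = 5.78 W.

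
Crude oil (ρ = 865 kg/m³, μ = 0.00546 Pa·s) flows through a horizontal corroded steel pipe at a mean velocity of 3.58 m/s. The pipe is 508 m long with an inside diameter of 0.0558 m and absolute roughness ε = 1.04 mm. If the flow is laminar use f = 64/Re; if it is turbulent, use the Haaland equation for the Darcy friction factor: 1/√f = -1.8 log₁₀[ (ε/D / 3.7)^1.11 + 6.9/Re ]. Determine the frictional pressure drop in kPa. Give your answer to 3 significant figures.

Reynolds number Re = ρVD/μ = 865 · 3.58 · 0.0558 / 0.00546 = 3.165e+04.
Re > 4000 → turbulent. Relative roughness ε/D = 0.00104/0.0558 = 0.0186. Haaland: 1/√f = -1.8 log₁₀[(0.0186/3.7)^1.11 + 6.9/3.165e+04] = -1.8 log₁₀[0.00281 + 0.000218] = 4.533, so f = 0.04867.
Darcy-Weisbach: ΔP = f(L/D)(ρV²/2) = 0.04867·(508/0.0558)·(865·3.58²/2) = 0.04867·9104·5543 = 2.456e+06 Pa.
ΔP = 2.456e+06 Pa = 2460 kPa.

ΔP ≈ 2460 kPa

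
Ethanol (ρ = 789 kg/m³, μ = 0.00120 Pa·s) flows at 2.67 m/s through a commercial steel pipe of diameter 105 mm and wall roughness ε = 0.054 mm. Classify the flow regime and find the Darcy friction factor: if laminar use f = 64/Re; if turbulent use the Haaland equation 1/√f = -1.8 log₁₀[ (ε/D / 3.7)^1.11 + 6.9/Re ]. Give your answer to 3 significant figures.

f ≈ 0.0188

Re = ρVD/μ = 789·2.67·0.105/0.0012 = 1.843e+05.
Re > 4000 → turbulent. ε/D = 5.4e-05/0.105 = 0.000514; Haaland: 1/√f = -1.8 log₁₀[5.23e-05 + 3.74e-05] = 7.284, so f = 0.01885.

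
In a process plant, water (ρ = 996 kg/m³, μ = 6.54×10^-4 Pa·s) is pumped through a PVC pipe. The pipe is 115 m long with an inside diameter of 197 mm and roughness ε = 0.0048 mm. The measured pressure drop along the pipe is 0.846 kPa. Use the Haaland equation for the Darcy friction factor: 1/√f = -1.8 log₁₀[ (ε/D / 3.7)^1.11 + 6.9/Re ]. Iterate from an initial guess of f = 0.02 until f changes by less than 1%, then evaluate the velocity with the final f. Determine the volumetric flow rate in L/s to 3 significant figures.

Rearranging Darcy-Weisbach: V = √(2·ΔP·D/(f·L·ρ)). With ε/D = 4.8e-06/0.197 = 2.44e-05, iterate starting from f = 0.02:
  f = 0.02 → V = √(2·846·0.197/(0.02·115·996)) = 0.3815 m/s; Re = ρVD/μ = 1.144e+05; f → 0.01744
  f = 0.01744 → V = 0.4085 m/s; Re = 1.226e+05; f → 0.0172
  f = 0.0172 → V = 0.4113 m/s; Re = 1.234e+05; f → 0.01718
Converged (Δf/f < 1%). With the final f = 0.01718: V = √(2·846·0.197/(0.01718·115·996)) = 0.4116 m/s.
Q = V·A = 0.4116·(π/4·0.197²) = 0.01255 m³/s = 12.5 L/s.

Q ≈ 12.5 L/s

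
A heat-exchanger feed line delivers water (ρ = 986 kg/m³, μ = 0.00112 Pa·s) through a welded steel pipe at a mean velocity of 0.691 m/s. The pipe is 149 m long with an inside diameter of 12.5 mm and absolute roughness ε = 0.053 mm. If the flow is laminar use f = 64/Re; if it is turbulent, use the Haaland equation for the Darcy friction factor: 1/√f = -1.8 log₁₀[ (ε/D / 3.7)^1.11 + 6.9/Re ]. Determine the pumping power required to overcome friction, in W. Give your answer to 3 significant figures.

Reynolds number Re = ρVD/μ = 986 · 0.691 · 0.0125 / 0.00112 = 7604.
Re > 4000 → turbulent. Relative roughness ε/D = 5.3e-05/0.0125 = 0.00424. Haaland: 1/√f = -1.8 log₁₀[(0.00424/3.7)^1.11 + 6.9/7604] = -1.8 log₁₀[0.000544 + 0.000907] = 5.109, so f = 0.03832.
Darcy-Weisbach: ΔP = f(L/D)(ρV²/2) = 0.03832·(149/0.0125)·(986·0.691²/2) = 0.03832·1.192e+04·235.4 = 1.075e+05 Pa.
Q = V·A = 0.691·0.0001227 = 8.48e-05 m³/s.
Pumping power P = QΔP = 8.48e-05·1.075e+05 = 9.117 W = 9.12 W.

P ≈ 9.12 W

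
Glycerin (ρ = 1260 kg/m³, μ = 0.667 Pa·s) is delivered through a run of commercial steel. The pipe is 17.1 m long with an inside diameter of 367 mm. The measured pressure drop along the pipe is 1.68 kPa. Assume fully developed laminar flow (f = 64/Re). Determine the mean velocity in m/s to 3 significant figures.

For laminar flow, f = 64/Re with Re = ρVD/μ, so Darcy-Weisbach reduces to ΔP = 32μLV/D². Solving for V: V = ΔP·D²/(32μL) = 1680·(0.367)²/(32·0.667·17.1) = 0.62 m/s.
Check: Re = ρVD/μ = 1260·0.62·0.367/0.667 = 429.8 < 2300, so the laminar assumption holds.

V ≈ 0.620 m/s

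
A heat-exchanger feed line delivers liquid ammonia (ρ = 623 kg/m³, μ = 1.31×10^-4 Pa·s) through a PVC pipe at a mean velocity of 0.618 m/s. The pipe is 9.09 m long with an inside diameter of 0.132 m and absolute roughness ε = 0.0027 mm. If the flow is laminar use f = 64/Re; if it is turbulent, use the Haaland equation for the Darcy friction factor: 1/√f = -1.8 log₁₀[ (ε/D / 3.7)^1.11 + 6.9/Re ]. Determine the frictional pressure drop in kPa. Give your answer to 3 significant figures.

ΔP ≈ 0.114 kPa

Reynolds number Re = ρVD/μ = 623 · 0.618 · 0.132 / 0.000131 = 3.88e+05.
Re > 4000 → turbulent. Relative roughness ε/D = 2.7e-06/0.132 = 2.05e-05. Haaland: 1/√f = -1.8 log₁₀[(2.05e-05/3.7)^1.11 + 6.9/3.88e+05] = -1.8 log₁₀[1.46e-06 + 1.78e-05] = 8.488, so f = 0.01388.
Darcy-Weisbach: ΔP = f(L/D)(ρV²/2) = 0.01388·(9.09/0.132)·(623·0.618²/2) = 0.01388·68.86·119 = 113.7 Pa.
ΔP = 113.7 Pa = 0.114 kPa.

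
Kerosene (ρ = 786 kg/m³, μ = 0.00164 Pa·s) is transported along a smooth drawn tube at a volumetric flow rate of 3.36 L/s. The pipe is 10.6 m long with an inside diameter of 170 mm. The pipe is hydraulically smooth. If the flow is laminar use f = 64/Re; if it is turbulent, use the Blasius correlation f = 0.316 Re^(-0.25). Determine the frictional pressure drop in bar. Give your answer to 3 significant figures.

Q = 3.36 L/s = 3.36/1000 = 0.00336 m³/s.
Cross-sectional area A = πD²/4 = π(0.17)²/4 = 0.0227 m²; mean velocity V = Q/A = 0.00336/0.0227 = 0.148 m/s.
Reynolds number Re = ρVD/μ = 786 · 0.148 · 0.17 / 0.00164 = 1.206e+04.
Re > 4000 → turbulent. Smooth-pipe (Blasius): f = 0.316 Re^(-0.25) = 0.316/(1.206e+04)^0.25 = 0.03015.
Darcy-Weisbach: ΔP = f(L/D)(ρV²/2) = 0.03015·(10.6/0.17)·(786·0.148²/2) = 0.03015·62.35·8.612 = 16.19 Pa.
ΔP = 16.19 Pa = 1.62×10^-4 bar.

ΔP ≈ 1.62×10^-4 bar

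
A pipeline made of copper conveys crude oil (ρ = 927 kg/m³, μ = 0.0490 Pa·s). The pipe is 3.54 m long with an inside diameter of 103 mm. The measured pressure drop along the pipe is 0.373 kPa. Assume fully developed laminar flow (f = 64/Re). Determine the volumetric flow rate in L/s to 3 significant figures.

For laminar flow, f = 64/Re with Re = ρVD/μ, so Darcy-Weisbach reduces to ΔP = 32μLV/D². Solving for V: V = ΔP·D²/(32μL) = 373·(0.103)²/(32·0.049·3.54) = 0.7129 m/s.
Check: Re = ρVD/μ = 927·0.7129·0.103/0.049 = 1389 < 2300, so the laminar assumption holds.
Q = V·A = 0.7129·(π/4·0.103²) = 0.00594 m³/s = 5.94 L/s.

Q ≈ 5.94 L/s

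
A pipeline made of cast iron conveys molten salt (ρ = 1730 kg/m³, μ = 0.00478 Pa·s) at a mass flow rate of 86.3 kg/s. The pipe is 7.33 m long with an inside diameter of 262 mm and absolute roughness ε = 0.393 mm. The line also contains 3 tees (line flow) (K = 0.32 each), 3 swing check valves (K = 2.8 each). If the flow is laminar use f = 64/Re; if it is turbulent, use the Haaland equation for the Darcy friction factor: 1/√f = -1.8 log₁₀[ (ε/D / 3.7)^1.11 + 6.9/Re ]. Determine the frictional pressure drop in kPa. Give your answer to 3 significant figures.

ΔP ≈ 7.42 kPa

A = πD²/4 = π(0.262)²/4 = 0.05391 m²; mean velocity V = ṁ/(ρA) = 86.3/(1730 · 0.05391) = 0.9253 m/s.
Reynolds number Re = ρVD/μ = 1730 · 0.9253 · 0.262 / 0.00478 = 8.774e+04.
Re > 4000 → turbulent. Relative roughness ε/D = 0.000393/0.262 = 0.0015. Haaland: 1/√f = -1.8 log₁₀[(0.0015/3.7)^1.11 + 6.9/8.774e+04] = -1.8 log₁₀[0.000172 + 7.86e-05] = 6.483, so f = 0.0238.
Total minor-loss coefficient ΣK = 3·0.32 + 3·2.8 = 9.36.
ΔP = [f·L/D + ΣK]·(ρV²/2) = [0.0238·7.33/0.262 + 9.36]·(1730·0.9253²/2) = [0.6657 + 9.36]·740.6 = 7425 Pa.
ΔP = 7425 Pa = 7.42 kPa.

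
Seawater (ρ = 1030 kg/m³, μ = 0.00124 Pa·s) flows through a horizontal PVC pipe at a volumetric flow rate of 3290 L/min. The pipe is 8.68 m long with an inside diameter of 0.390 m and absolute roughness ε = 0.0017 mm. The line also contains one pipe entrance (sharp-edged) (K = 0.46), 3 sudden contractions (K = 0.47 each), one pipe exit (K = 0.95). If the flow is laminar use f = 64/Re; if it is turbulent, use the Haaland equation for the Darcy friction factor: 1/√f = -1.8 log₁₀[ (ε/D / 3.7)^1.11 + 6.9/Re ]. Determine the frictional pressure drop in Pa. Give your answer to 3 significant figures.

ΔP ≈ 346 Pa

Q = 3290 L/min = 3290/60000 = 0.05483 m³/s.
Cross-sectional area A = πD²/4 = π(0.39)²/4 = 0.1195 m²; mean velocity V = Q/A = 0.05483/0.1195 = 0.459 m/s.
Reynolds number Re = ρVD/μ = 1030 · 0.459 · 0.39 / 0.00124 = 1.487e+05.
Re > 4000 → turbulent. Relative roughness ε/D = 1.7e-06/0.39 = 4.36e-06. Haaland: 1/√f = -1.8 log₁₀[(4.36e-06/3.7)^1.11 + 6.9/1.487e+05] = -1.8 log₁₀[2.62e-07 + 4.64e-05] = 7.796, so f = 0.01645.
Total minor-loss coefficient ΣK = 1·0.46 + 3·0.47 + 1·0.95 = 2.82.
ΔP = [f·L/D + ΣK]·(ρV²/2) = [0.01645·8.68/0.39 + 2.82]·(1030·0.459²/2) = [0.3662 + 2.82]·108.5 = 345.7 Pa.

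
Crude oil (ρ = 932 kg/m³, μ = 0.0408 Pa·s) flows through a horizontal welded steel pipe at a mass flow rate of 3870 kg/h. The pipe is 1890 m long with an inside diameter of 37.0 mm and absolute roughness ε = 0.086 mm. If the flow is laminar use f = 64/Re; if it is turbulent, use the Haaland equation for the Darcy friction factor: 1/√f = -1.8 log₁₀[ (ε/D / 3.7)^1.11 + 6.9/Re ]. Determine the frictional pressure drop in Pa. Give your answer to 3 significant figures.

ṁ = 3870 kg/h = 3870/3600 = 1.075 kg/s.
A = πD²/4 = π(0.037)²/4 = 0.001075 m²; mean velocity V = ṁ/(ρA) = 1.075/(932 · 0.001075) = 1.073 m/s.
Reynolds number Re = ρVD/μ = 932 · 1.073 · 0.037 / 0.0408 = 906.7.
Re < 2300 → laminar flow, so f = 64/Re = 64/906.7 = 0.07059 (the turbulent correlation is not needed).
Darcy-Weisbach: ΔP = f(L/D)(ρV²/2) = 0.07059·(1890/0.037)·(932·1.073²/2) = 0.07059·5.108e+04·536.3 = 1.934e+06 Pa.

ΔP ≈ 1.93×10^6 Pa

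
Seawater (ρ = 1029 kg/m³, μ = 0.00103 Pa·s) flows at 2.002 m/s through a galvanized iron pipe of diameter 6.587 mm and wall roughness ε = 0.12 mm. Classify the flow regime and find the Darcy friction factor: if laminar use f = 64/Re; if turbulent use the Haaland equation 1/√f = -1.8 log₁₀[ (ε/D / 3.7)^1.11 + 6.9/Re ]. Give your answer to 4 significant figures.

f ≈ 0.04995

Re = ρVD/μ = 1029·2.002·0.006587/0.00103 = 1.317e+04.
Re > 4000 → turbulent. ε/D = 0.00012/0.006587 = 0.0182; Haaland: 1/√f = -1.8 log₁₀[0.00274 + 0.000524] = 4.474, so f = 0.04995.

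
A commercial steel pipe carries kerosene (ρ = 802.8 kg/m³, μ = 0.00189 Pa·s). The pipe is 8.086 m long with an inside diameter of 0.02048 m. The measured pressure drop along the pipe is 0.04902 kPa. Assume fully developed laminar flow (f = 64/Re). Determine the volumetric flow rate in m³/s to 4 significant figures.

Q ≈ 1.385×10^-5 m³/s

For laminar flow, f = 64/Re with Re = ρVD/μ, so Darcy-Weisbach reduces to ΔP = 32μLV/D². Solving for V: V = ΔP·D²/(32μL) = 49.02·(0.02048)²/(32·0.00189·8.086) = 0.04204 m/s.
Check: Re = ρVD/μ = 802.8·0.04204·0.02048/0.00189 = 365.7 < 2300, so the laminar assumption holds.
Q = V·A = 0.04204·(π/4·0.02048²) = 1.385e-05 m³/s = 1.385×10^-5 m³/s.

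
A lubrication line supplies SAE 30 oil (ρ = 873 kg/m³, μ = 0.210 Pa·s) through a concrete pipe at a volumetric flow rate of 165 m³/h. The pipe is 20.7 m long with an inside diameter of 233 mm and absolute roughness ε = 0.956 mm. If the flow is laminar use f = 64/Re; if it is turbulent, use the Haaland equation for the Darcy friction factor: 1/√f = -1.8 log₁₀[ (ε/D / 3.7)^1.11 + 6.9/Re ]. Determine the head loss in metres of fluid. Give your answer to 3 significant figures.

h_f ≈ 0.322 m

Q = 165 m³/h = 165/3600 = 0.04583 m³/s.
Cross-sectional area A = πD²/4 = π(0.233)²/4 = 0.04264 m²; mean velocity V = Q/A = 0.04583/0.04264 = 1.075 m/s.
Reynolds number Re = ρVD/μ = 873 · 1.075 · 0.233 / 0.21 = 1041.
Re < 2300 → laminar flow, so f = 64/Re = 64/1041 = 0.06147 (the turbulent correlation is not needed).
Darcy-Weisbach: ΔP = f(L/D)(ρV²/2) = 0.06147·(20.7/0.233)·(873·1.075²/2) = 0.06147·88.84·504.4 = 2754 Pa.
Head loss h_f = ΔP/(ρg) = 2754/(873·9.81) = 0.322 m.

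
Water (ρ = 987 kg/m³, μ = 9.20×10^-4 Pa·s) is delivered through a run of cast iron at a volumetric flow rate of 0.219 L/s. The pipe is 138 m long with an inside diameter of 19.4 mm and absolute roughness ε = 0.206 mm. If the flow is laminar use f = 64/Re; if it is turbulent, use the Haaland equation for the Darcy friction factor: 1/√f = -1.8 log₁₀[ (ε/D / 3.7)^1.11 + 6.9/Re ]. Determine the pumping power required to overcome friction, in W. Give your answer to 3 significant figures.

P ≈ 17.7 W

Q = 0.219 L/s = 0.219/1000 = 0.000219 m³/s.
Cross-sectional area A = πD²/4 = π(0.0194)²/4 = 0.0002956 m²; mean velocity V = Q/A = 0.000219/0.0002956 = 0.7409 m/s.
Reynolds number Re = ρVD/μ = 987 · 0.7409 · 0.0194 / 0.00092 = 1.542e+04.
Re > 4000 → turbulent. Relative roughness ε/D = 0.000206/0.0194 = 0.0106. Haaland: 1/√f = -1.8 log₁₀[(0.0106/3.7)^1.11 + 6.9/1.542e+04] = -1.8 log₁₀[0.00151 + 0.000447] = 4.876, so f = 0.04206.
Darcy-Weisbach: ΔP = f(L/D)(ρV²/2) = 0.04206·(138/0.0194)·(987·0.7409²/2) = 0.04206·7113·270.9 = 8.105e+04 Pa.
Pumping power P = QΔP = 0.000219·8.105e+04 = 17.75 W = 17.7 W.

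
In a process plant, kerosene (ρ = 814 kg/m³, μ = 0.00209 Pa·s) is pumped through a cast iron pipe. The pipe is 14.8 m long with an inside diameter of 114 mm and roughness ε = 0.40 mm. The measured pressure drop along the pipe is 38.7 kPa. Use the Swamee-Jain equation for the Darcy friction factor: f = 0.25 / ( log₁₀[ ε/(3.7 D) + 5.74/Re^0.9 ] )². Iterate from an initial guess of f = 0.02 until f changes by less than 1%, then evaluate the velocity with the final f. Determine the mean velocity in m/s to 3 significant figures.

Rearranging Darcy-Weisbach: V = √(2·ΔP·D/(f·L·ρ)). With ε/D = 0.0004/0.114 = 0.00351, iterate starting from f = 0.02:
  f = 0.02 → V = √(2·3.87e+04·0.114/(0.02·14.8·814)) = 6.052 m/s; Re = ρVD/μ = 2.687e+05; f → 0.02796
  f = 0.02796 → V = 5.118 m/s; Re = 2.272e+05; f → 0.02806
Converged (Δf/f < 1%). With the final f = 0.02806: V = √(2·3.87e+04·0.114/(0.02806·14.8·814)) = 5.109 m/s.

V ≈ 5.11 m/s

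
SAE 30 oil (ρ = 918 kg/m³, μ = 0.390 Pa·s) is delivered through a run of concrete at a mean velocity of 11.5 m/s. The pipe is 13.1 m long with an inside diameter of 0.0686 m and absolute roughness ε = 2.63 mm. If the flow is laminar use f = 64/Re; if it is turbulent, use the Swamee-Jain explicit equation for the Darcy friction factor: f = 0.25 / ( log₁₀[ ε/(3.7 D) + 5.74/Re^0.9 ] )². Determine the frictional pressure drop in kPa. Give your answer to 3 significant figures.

Reynolds number Re = ρVD/μ = 918 · 11.5 · 0.0686 / 0.39 = 1857.
Re < 2300 → laminar flow, so f = 64/Re = 64/1857 = 0.03447 (the turbulent correlation is not needed).
Darcy-Weisbach: ΔP = f(L/D)(ρV²/2) = 0.03447·(13.1/0.0686)·(918·11.5²/2) = 0.03447·191·6.07e+04 = 3.995e+05 Pa.
ΔP = 3.995e+05 Pa = 400 kPa.

ΔP ≈ 400 kPa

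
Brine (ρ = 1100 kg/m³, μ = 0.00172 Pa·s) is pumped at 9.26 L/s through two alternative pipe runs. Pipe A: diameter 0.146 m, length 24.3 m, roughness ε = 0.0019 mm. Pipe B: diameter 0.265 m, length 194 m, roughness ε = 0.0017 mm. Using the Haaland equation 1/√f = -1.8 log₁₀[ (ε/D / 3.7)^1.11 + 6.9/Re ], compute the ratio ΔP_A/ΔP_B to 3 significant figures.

Pipe A: V = Q/A = 0.00926/0.01674 = 0.5531 m/s; Re = 5.165e+04; ε/D = 1.3e-05; Haaland → f = 0.02059; ΔP_A = f(L/D)(ρV²/2) = 576.7 Pa.
Pipe B: V = Q/A = 0.00926/0.05515 = 0.1679 m/s; Re = 2.845e+04; ε/D = 6.42e-06; Haaland → f = 0.02362; ΔP_B = f(L/D)(ρV²/2) = 268.1 Pa.
ΔP_A/ΔP_B = 576.7/268.1 = 2.15.

ΔP_A/ΔP_B ≈ 2.15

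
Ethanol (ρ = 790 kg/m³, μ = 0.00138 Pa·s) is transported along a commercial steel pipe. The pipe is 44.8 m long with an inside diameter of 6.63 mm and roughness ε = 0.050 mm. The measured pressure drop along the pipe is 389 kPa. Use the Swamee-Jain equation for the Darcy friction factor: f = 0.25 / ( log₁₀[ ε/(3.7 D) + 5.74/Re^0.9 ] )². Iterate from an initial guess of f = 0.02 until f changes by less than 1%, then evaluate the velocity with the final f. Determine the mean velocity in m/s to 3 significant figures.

V ≈ 1.83 m/s

Rearranging Darcy-Weisbach: V = √(2·ΔP·D/(f·L·ρ)). With ε/D = 5e-05/0.00663 = 0.00754, iterate starting from f = 0.02:
  f = 0.02 → V = √(2·3.89e+05·0.00663/(0.02·44.8·790)) = 2.699 m/s; Re = ρVD/μ = 1.025e+04; f → 0.04123
  f = 0.04123 → V = 1.88 m/s; Re = 7136; f → 0.04345
  f = 0.04345 → V = 1.832 m/s; Re = 6952; f → 0.04363
Converged (Δf/f < 1%). With the final f = 0.04363: V = √(2·3.89e+05·0.00663/(0.04363·44.8·790)) = 1.828 m/s.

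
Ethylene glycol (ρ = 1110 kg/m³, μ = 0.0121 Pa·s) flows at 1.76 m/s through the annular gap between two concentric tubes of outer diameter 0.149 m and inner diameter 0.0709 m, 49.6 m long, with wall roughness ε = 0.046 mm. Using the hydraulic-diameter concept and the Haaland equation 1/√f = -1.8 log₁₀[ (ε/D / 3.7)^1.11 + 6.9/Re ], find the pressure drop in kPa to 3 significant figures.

ΔP ≈ 32.6 kPa

Hydraulic diameter D_h = 4A/P = D_o - D_i = 0.149 - 0.0709 = 0.0781 m.
Re = ρVD_h/μ = 1110·1.76·0.0781/0.0121 = 1.261e+04.
ε/D_h = 4.6e-05/0.0781 = 0.000589; Haaland gives 1/√f = -1.8 log₁₀[6.08e-05+0.000547] = 5.789, so f = 0.02984.
ΔP = f(L/D_h)(ρV²/2) = 0.02984·49.6/0.0781·1719 = 3.258e+04 Pa.
ΔP = 32.6 kPa.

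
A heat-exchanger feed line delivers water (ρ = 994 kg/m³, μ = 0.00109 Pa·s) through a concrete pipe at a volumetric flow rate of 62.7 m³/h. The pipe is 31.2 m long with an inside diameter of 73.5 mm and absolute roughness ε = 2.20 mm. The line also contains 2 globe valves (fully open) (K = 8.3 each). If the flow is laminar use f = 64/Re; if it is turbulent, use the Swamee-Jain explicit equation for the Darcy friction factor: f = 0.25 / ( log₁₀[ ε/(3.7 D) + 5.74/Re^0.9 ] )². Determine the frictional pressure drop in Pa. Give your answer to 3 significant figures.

Q = 62.7 m³/h = 62.7/3600 = 0.01742 m³/s.
Cross-sectional area A = πD²/4 = π(0.0735)²/4 = 0.004243 m²; mean velocity V = Q/A = 0.01742/0.004243 = 4.105 m/s.
Reynolds number Re = ρVD/μ = 994 · 4.105 · 0.0735 / 0.00109 = 2.751e+05.
Re > 4000 → turbulent. Relative roughness ε/D = 0.0022/0.0735 = 0.0299. Swamee-Jain: f = 0.25/(log₁₀[0.0299/3.7 + 5.74/2.751e+05^0.9])² = 0.25/(log₁₀[0.00809 + 7.3e-05])² = 0.25/(-2.088)² = 0.05733.
Total minor-loss coefficient ΣK = 2·8.3 = 16.6.
ΔP = [f·L/D + ΣK]·(ρV²/2) = [0.05733·31.2/0.0735 + 16.6]·(994·4.105²/2) = [24.34 + 16.6]·8374 = 3.428e+05 Pa.

ΔP ≈ 343000 Pa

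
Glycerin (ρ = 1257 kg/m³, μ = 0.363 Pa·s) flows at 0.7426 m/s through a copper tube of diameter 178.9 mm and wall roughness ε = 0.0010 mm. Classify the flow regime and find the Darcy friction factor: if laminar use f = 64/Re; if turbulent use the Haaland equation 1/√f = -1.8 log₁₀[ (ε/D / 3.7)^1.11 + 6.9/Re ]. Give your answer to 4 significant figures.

Re = ρVD/μ = 1257·0.7426·0.1789/0.363 = 460.
Re < 2300 → laminar, so f = 64/Re = 0.1391 (roughness is irrelevant in laminar flow).

f ≈ 0.1391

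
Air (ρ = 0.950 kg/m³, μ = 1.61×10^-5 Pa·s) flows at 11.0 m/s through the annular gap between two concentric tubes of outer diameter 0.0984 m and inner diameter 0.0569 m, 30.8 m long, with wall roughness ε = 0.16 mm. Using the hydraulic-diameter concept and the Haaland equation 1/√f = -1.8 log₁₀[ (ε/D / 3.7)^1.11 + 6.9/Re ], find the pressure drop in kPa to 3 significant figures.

ΔP ≈ 1.35 kPa

Hydraulic diameter D_h = 4A/P = D_o - D_i = 0.0984 - 0.0569 = 0.0415 m.
Re = ρVD_h/μ = 0.95·11·0.0415/1.61e-05 = 2.694e+04.
ε/D_h = 0.00016/0.0415 = 0.00386; Haaland gives 1/√f = -1.8 log₁₀[0.00049+0.000256] = 5.629, so f = 0.03156.
ΔP = f(L/D_h)(ρV²/2) = 0.03156·30.8/0.0415·57.47 = 1346 Pa.
ΔP = 1.35 kPa.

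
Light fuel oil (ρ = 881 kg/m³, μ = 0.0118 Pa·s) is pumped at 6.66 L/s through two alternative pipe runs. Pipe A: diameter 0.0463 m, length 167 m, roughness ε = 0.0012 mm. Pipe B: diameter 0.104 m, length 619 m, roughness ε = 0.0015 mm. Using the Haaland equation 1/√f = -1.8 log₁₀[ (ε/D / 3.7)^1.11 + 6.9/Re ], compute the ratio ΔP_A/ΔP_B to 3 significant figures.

ΔP_A/ΔP_B ≈ 12.3

Pipe A: V = Q/A = 0.00666/0.001684 = 3.956 m/s; Re = 1.367e+04; ε/D = 2.59e-05; Haaland → f = 0.02842; ΔP_A = f(L/D)(ρV²/2) = 7.066e+05 Pa.
Pipe B: V = Q/A = 0.00666/0.008495 = 0.784 m/s; Re = 6088; ε/D = 1.44e-05; Haaland → f = 0.03558; ΔP_B = f(L/D)(ρV²/2) = 5.734e+04 Pa.
ΔP_A/ΔP_B = 7.066e+05/5.734e+04 = 12.3.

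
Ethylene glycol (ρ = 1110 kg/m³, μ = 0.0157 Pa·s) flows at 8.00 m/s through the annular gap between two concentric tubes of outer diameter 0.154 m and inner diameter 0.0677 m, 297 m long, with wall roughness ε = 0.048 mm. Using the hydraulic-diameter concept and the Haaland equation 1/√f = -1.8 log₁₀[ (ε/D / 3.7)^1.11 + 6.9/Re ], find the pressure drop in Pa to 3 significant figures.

Hydraulic diameter D_h = 4A/P = D_o - D_i = 0.154 - 0.0677 = 0.0863 m.
Re = ρVD_h/μ = 1110·8·0.0863/0.0157 = 4.881e+04.
ε/D_h = 4.8e-05/0.0863 = 0.000556; Haaland gives 1/√f = -1.8 log₁₀[5.71e-05+0.000141] = 6.664, so f = 0.02252.
ΔP = f(L/D_h)(ρV²/2) = 0.02252·297/0.0863·3.552e+04 = 2.752e+06 Pa.

ΔP ≈ 2.75×10^6 Pa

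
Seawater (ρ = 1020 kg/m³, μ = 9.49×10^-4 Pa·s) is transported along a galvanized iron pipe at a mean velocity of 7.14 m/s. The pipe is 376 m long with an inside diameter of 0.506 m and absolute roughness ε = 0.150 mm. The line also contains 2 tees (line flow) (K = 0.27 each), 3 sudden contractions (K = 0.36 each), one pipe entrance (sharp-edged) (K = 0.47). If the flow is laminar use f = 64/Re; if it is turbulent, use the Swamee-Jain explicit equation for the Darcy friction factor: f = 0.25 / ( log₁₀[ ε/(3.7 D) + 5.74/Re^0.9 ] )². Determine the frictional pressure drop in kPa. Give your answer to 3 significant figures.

ΔP ≈ 347 kPa

Reynolds number Re = ρVD/μ = 1020 · 7.14 · 0.506 / 0.000949 = 3.883e+06.
Re > 4000 → turbulent. Relative roughness ε/D = 0.00015/0.506 = 0.000296. Swamee-Jain: f = 0.25/(log₁₀[0.000296/3.7 + 5.74/3.883e+06^0.9])² = 0.25/(log₁₀[8.01e-05 + 6.74e-06])² = 0.25/(-4.061)² = 0.01516.
Total minor-loss coefficient ΣK = 2·0.27 + 3·0.36 + 1·0.47 = 2.09.
ΔP = [f·L/D + ΣK]·(ρV²/2) = [0.01516·376/0.506 + 2.09]·(1020·7.14²/2) = [11.26 + 2.09]·2.6e+04 = 3.472e+05 Pa.
ΔP = 3.472e+05 Pa = 347 kPa.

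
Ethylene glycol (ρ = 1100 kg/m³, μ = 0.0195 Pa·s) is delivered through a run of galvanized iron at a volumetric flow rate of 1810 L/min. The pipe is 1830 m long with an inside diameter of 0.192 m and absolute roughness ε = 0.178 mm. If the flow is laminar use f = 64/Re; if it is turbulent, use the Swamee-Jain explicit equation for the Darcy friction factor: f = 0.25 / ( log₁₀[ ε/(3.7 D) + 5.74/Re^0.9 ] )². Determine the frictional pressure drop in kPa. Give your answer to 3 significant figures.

ΔP ≈ 180 kPa

Q = 1810 L/min = 1810/60000 = 0.03017 m³/s.
Cross-sectional area A = πD²/4 = π(0.192)²/4 = 0.02895 m²; mean velocity V = Q/A = 0.03017/0.02895 = 1.042 m/s.
Reynolds number Re = ρVD/μ = 1100 · 1.042 · 0.192 / 0.0195 = 1.128e+04.
Re > 4000 → turbulent. Relative roughness ε/D = 0.000178/0.192 = 0.000927. Swamee-Jain: f = 0.25/(log₁₀[0.000927/3.7 + 5.74/1.128e+04^0.9])² = 0.25/(log₁₀[0.000251 + 0.00129])² = 0.25/(-2.811)² = 0.03163.
Darcy-Weisbach: ΔP = f(L/D)(ρV²/2) = 0.03163·(1830/0.192)·(1100·1.042²/2) = 0.03163·9531·597.1 = 1.8e+05 Pa.
ΔP = 1.8e+05 Pa = 180 kPa.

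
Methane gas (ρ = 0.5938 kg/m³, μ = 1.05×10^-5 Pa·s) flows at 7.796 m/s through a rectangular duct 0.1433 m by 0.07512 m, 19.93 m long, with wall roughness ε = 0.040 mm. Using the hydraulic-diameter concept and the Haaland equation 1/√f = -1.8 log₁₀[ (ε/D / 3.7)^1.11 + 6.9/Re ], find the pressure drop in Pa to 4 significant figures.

ΔP ≈ 82.21 Pa

Hydraulic diameter D_h = 4A/P = 4·(0.1433·0.07512)/(2·(0.1433+0.07512)) = 0.04306/0.4368 = 0.09857 m.
Re = ρVD_h/μ = 0.5938·7.796·0.09857/1.05e-05 = 4.346e+04.
ε/D_h = 4e-05/0.09857 = 0.000406; Haaland gives 1/√f = -1.8 log₁₀[4.02e-05+0.000159] = 6.662, so f = 0.02253.
ΔP = f(L/D_h)(ρV²/2) = 0.02253·19.93/0.09857·18.04 = 82.21 Pa.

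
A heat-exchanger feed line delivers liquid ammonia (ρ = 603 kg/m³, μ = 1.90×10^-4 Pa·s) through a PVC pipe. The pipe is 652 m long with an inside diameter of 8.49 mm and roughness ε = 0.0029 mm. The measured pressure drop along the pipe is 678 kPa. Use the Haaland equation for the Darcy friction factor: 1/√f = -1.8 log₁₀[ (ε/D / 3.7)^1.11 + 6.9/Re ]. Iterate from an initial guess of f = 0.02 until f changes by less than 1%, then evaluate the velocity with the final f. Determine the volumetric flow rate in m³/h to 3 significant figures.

Q ≈ 0.224 m³/h

Rearranging Darcy-Weisbach: V = √(2·ΔP·D/(f·L·ρ)). With ε/D = 2.9e-06/0.00849 = 0.000342, iterate starting from f = 0.02:
  f = 0.02 → V = √(2·6.78e+05·0.00849/(0.02·652·603)) = 1.21 m/s; Re = ρVD/μ = 3.26e+04; f → 0.02367
  f = 0.02367 → V = 1.112 m/s; Re = 2.997e+04; f → 0.02409
  f = 0.02409 → V = 1.102 m/s; Re = 2.971e+04; f → 0.02414
Converged (Δf/f < 1%). With the final f = 0.02414: V = √(2·6.78e+05·0.00849/(0.02414·652·603)) = 1.101 m/s.
Q = V·A = 1.101·(π/4·0.00849²) = 6.235e-05 m³/s = 0.224 m³/h.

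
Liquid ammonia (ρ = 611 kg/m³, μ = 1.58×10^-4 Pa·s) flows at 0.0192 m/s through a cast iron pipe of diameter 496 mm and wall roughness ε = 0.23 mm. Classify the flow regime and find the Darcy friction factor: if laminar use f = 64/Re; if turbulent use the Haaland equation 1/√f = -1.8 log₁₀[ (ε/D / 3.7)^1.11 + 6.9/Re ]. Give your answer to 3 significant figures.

Re = ρVD/μ = 611·0.0192·0.496/0.000158 = 3.683e+04.
Re > 4000 → turbulent. ε/D = 0.00023/0.496 = 0.000464; Haaland: 1/√f = -1.8 log₁₀[4.66e-05 + 0.000187] = 6.535, so f = 0.02341.

f ≈ 0.0234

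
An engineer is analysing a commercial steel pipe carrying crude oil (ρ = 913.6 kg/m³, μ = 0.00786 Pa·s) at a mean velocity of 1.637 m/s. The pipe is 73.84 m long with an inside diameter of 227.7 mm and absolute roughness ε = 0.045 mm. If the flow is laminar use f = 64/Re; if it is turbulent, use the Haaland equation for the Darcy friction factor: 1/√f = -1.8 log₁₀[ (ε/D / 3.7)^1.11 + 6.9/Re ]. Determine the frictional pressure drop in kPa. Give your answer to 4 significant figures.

ΔP ≈ 8.707 kPa

Reynolds number Re = ρVD/μ = 913.6 · 1.637 · 0.2277 / 0.00786 = 4.333e+04.
Re > 4000 → turbulent. Relative roughness ε/D = 4.5e-05/0.2277 = 0.000198. Haaland: 1/√f = -1.8 log₁₀[(0.000198/3.7)^1.11 + 6.9/4.333e+04] = -1.8 log₁₀[1.81e-05 + 0.000159] = 6.752, so f = 0.02193.
Darcy-Weisbach: ΔP = f(L/D)(ρV²/2) = 0.02193·(73.84/0.2277)·(913.6·1.637²/2) = 0.02193·324.3·1224 = 8707 Pa.
ΔP = 8707 Pa = 8.707 kPa.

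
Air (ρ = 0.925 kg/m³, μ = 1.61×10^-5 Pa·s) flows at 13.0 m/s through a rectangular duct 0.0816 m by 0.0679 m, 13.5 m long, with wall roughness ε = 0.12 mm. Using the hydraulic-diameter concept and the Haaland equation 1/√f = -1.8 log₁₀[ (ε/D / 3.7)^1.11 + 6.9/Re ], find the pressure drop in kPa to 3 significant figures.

Hydraulic diameter D_h = 4A/P = 4·(0.0816·0.0679)/(2·(0.0816+0.0679)) = 0.02216/0.299 = 0.07412 m.
Re = ρVD_h/μ = 0.925·13·0.07412/1.61e-05 = 5.536e+04.
ε/D_h = 0.00012/0.07412 = 0.00162; Haaland gives 1/√f = -1.8 log₁₀[0.000187+0.000125] = 6.312, so f = 0.0251.
ΔP = f(L/D_h)(ρV²/2) = 0.0251·13.5/0.07412·78.16 = 357.3 Pa.
ΔP = 0.357 kPa.

ΔP ≈ 0.357 kPa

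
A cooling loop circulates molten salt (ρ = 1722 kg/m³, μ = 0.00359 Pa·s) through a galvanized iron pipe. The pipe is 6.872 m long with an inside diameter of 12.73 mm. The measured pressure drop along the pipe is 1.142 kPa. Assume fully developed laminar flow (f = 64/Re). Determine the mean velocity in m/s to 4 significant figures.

V ≈ 0.2344 m/s

For laminar flow, f = 64/Re with Re = ρVD/μ, so Darcy-Weisbach reduces to ΔP = 32μLV/D². Solving for V: V = ΔP·D²/(32μL) = 1142·(0.01273)²/(32·0.00359·6.872) = 0.2344 m/s.
Check: Re = ρVD/μ = 1722·0.2344·0.01273/0.00359 = 1431 < 2300, so the laminar assumption holds.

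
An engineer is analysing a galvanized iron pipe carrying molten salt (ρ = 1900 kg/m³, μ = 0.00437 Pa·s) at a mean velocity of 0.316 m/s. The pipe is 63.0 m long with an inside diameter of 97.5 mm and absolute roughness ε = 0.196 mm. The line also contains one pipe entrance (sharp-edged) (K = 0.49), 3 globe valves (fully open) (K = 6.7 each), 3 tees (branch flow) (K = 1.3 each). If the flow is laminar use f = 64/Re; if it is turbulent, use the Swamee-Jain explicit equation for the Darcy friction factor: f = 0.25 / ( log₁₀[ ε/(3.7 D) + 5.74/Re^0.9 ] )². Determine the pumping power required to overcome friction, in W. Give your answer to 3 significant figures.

Reynolds number Re = ρVD/μ = 1900 · 0.316 · 0.0975 / 0.00437 = 1.34e+04.
Re > 4000 → turbulent. Relative roughness ε/D = 0.000196/0.0975 = 0.00201. Swamee-Jain: f = 0.25/(log₁₀[0.00201/3.7 + 5.74/1.34e+04^0.9])² = 0.25/(log₁₀[0.000543 + 0.00111])² = 0.25/(-2.782)² = 0.0323.
Total minor-loss coefficient ΣK = 1·0.49 + 3·6.7 + 3·1.3 = 24.5.
ΔP = [f·L/D + ΣK]·(ρV²/2) = [0.0323·63/0.0975 + 24.5]·(1900·0.316²/2) = [20.87 + 24.5]·94.86 = 4303 Pa.
Q = V·A = 0.316·0.007466 = 0.002359 m³/s.
Pumping power P = QΔP = 0.002359·4303 = 10.15 W = 10.2 W.

P ≈ 10.2 W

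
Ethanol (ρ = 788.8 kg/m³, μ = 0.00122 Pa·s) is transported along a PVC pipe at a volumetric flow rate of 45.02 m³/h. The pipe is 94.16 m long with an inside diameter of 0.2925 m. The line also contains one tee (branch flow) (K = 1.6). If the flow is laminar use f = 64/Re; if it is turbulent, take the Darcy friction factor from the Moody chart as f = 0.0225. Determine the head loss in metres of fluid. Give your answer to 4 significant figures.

Q = 45.02 m³/h = 45.02/3600 = 0.01251 m³/s.
Cross-sectional area A = πD²/4 = π(0.2925)²/4 = 0.0672 m²; mean velocity V = Q/A = 0.01251/0.0672 = 0.1861 m/s.
Reynolds number Re = ρVD/μ = 788.8 · 0.1861 · 0.2925 / 0.00122 = 3.52e+04.
Re > 4000 → turbulent; use the Moody-chart value f = 0.0225.
Total minor-loss coefficient ΣK = 1·1.6 = 1.6.
ΔP = [f·L/D + ΣK]·(ρV²/2) = [0.0225·94.16/0.2925 + 1.6]·(788.8·0.1861²/2) = [7.243 + 1.6]·13.66 = 120.8 Pa.
Head loss h_f = ΔP/(ρg) = 120.8/(788.8·9.81) = 0.01561 m.

h_f ≈ 0.01561 m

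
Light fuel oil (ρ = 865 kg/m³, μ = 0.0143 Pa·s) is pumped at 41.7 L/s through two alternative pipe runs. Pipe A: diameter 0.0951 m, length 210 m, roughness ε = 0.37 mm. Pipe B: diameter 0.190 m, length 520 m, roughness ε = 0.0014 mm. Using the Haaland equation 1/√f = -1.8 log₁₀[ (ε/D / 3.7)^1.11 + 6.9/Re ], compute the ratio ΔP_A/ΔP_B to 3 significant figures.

Pipe A: V = Q/A = 0.0417/0.007103 = 5.871 m/s; Re = 3.377e+04; ε/D = 0.00389; Haaland → f = 0.03099; ΔP_A = f(L/D)(ρV²/2) = 1.02e+06 Pa.
Pipe B: V = Q/A = 0.0417/0.02835 = 1.471 m/s; Re = 1.69e+04; ε/D = 7.37e-06; Haaland → f = 0.02688; ΔP_B = f(L/D)(ρV²/2) = 6.882e+04 Pa.
ΔP_A/ΔP_B = 1.02e+06/6.882e+04 = 14.8.

ΔP_A/ΔP_B ≈ 14.8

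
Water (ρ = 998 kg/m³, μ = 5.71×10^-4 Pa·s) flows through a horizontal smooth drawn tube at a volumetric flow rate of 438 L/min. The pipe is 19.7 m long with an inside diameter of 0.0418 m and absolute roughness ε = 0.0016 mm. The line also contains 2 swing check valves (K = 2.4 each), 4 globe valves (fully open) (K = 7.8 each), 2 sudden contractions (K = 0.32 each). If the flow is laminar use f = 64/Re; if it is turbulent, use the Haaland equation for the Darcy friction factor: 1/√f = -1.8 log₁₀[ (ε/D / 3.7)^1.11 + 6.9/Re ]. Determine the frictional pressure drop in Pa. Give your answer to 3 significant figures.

Q = 438 L/min = 438/60000 = 0.0073 m³/s.
Cross-sectional area A = πD²/4 = π(0.0418)²/4 = 0.001372 m²; mean velocity V = Q/A = 0.0073/0.001372 = 5.32 m/s.
Reynolds number Re = ρVD/μ = 998 · 5.32 · 0.0418 / 0.000571 = 3.886e+05.
Re > 4000 → turbulent. Relative roughness ε/D = 1.6e-06/0.0418 = 3.83e-05. Haaland: 1/√f = -1.8 log₁₀[(3.83e-05/3.7)^1.11 + 6.9/3.886e+05] = -1.8 log₁₀[2.93e-06 + 1.78e-05] = 8.432, so f = 0.01407.
Total minor-loss coefficient ΣK = 2·2.4 + 4·7.8 + 2·0.32 = 36.6.
ΔP = [f·L/D + ΣK]·(ρV²/2) = [0.01407·19.7/0.0418 + 36.6]·(998·5.32²/2) = [6.629 + 36.6]·1.412e+04 = 6.11e+05 Pa.

ΔP ≈ 611000 Pa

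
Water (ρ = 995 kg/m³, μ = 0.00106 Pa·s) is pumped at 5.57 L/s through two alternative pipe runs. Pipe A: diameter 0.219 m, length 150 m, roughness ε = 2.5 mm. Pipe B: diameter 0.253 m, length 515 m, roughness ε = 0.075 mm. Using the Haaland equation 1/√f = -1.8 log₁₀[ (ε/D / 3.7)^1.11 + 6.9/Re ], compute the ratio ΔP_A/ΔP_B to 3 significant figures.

Pipe A: V = Q/A = 0.00557/0.03767 = 0.1479 m/s; Re = 3.04e+04; ε/D = 0.0114; Haaland → f = 0.0414; ΔP_A = f(L/D)(ρV²/2) = 308.5 Pa.
Pipe B: V = Q/A = 0.00557/0.05027 = 0.1108 m/s; Re = 2.631e+04; ε/D = 0.000296; Haaland → f = 0.02468; ΔP_B = f(L/D)(ρV²/2) = 306.8 Pa.
ΔP_A/ΔP_B = 308.5/306.8 = 1.01.

ΔP_A/ΔP_B ≈ 1.01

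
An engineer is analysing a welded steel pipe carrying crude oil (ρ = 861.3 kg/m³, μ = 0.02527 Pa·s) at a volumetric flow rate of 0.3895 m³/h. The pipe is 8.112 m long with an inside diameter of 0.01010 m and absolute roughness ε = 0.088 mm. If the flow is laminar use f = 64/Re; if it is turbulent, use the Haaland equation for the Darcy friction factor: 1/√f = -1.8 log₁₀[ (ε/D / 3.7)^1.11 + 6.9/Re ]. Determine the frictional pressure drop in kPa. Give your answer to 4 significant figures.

Q = 0.3895 m³/h = 0.3895/3600 = 0.0001082 m³/s.
Cross-sectional area A = πD²/4 = π(0.0101)²/4 = 8.012e-05 m²; mean velocity V = Q/A = 0.0001082/8.012e-05 = 1.35 m/s.
Reynolds number Re = ρVD/μ = 861.3 · 1.35 · 0.0101 / 0.0253 = 464.9.
Re < 2300 → laminar flow, so f = 64/Re = 64/464.9 = 0.1377 (the turbulent correlation is not needed).
Darcy-Weisbach: ΔP = f(L/D)(ρV²/2) = 0.1377·(8.112/0.0101)·(861.3·1.35²/2) = 0.1377·803.2·785.4 = 8.684e+04 Pa.
ΔP = 8.684e+04 Pa = 86.84 kPa.

ΔP ≈ 86.84 kPa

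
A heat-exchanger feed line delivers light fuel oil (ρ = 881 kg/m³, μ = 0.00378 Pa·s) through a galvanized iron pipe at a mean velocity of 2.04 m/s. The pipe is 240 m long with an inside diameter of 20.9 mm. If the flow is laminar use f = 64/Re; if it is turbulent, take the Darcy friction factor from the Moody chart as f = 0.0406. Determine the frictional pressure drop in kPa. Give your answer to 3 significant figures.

Reynolds number Re = ρVD/μ = 881 · 2.04 · 0.0209 / 0.00378 = 9937.
Re > 4000 → turbulent; use the Moody-chart value f = 0.0406.
Darcy-Weisbach: ΔP = f(L/D)(ρV²/2) = 0.0406·(240/0.0209)·(881·2.04²/2) = 0.0406·1.148e+04·1833 = 8.547e+05 Pa.
ΔP = 8.547e+05 Pa = 855 kPa.

ΔP ≈ 855 kPa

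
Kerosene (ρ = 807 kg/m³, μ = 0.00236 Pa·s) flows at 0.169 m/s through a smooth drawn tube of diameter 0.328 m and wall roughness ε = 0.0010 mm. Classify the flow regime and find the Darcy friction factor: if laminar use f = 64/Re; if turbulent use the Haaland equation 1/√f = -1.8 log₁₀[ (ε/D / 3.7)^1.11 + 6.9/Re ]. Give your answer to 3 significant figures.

Re = ρVD/μ = 807·0.169·0.328/0.00236 = 1.895e+04.
Re > 4000 → turbulent. ε/D = 1e-06/0.328 = 3.05e-06; Haaland: 1/√f = -1.8 log₁₀[1.76e-07 + 0.000364] = 6.19, so f = 0.0261.

f ≈ 0.0261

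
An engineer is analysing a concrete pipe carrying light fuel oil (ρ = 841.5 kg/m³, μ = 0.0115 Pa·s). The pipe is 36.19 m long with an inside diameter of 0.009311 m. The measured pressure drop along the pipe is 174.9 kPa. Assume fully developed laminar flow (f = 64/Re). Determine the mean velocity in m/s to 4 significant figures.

V ≈ 1.139 m/s

For laminar flow, f = 64/Re with Re = ρVD/μ, so Darcy-Weisbach reduces to ΔP = 32μLV/D². Solving for V: V = ΔP·D²/(32μL) = 1.749e+05·(0.009311)²/(32·0.0115·36.19) = 1.139 m/s.
Check: Re = ρVD/μ = 841.5·1.139·0.009311/0.0115 = 775.7 < 2300, so the laminar assumption holds.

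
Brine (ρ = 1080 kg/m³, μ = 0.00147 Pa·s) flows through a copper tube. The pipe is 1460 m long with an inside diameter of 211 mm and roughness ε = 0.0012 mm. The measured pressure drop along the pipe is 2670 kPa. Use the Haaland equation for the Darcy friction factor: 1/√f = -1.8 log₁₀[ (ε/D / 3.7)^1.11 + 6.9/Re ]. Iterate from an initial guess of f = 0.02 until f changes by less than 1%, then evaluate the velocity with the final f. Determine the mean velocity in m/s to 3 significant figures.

V ≈ 7.95 m/s

Rearranging Darcy-Weisbach: V = √(2·ΔP·D/(f·L·ρ)). With ε/D = 1.2e-06/0.211 = 5.69e-06, iterate starting from f = 0.02:
  f = 0.02 → V = √(2·2.67e+06·0.211/(0.02·1460·1080)) = 5.977 m/s; Re = ρVD/μ = 9.266e+05; f → 0.01183
  f = 0.01183 → V = 7.772 m/s; Re = 1.205e+06; f → 0.01134
  f = 0.01134 → V = 7.937 m/s; Re = 1.23e+06; f → 0.01131
Converged (Δf/f < 1%). With the final f = 0.01131: V = √(2·2.67e+06·0.211/(0.01131·1460·1080)) = 7.95 m/s.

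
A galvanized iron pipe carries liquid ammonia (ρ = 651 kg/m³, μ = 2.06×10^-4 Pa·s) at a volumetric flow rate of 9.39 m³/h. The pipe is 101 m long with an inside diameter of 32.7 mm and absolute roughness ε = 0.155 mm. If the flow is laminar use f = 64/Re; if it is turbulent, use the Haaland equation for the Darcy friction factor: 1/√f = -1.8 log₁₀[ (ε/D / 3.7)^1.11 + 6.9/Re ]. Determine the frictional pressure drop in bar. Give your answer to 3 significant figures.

Q = 9.39 m³/h = 9.39/3600 = 0.002608 m³/s.
Cross-sectional area A = πD²/4 = π(0.0327)²/4 = 0.0008398 m²; mean velocity V = Q/A = 0.002608/0.0008398 = 3.106 m/s.
Reynolds number Re = ρVD/μ = 651 · 3.106 · 0.0327 / 0.000206 = 3.21e+05.
Re > 4000 → turbulent. Relative roughness ε/D = 0.000155/0.0327 = 0.00474. Haaland: 1/√f = -1.8 log₁₀[(0.00474/3.7)^1.11 + 6.9/3.21e+05] = -1.8 log₁₀[0.000616 + 2.15e-05] = 5.752, so f = 0.03022.
Darcy-Weisbach: ΔP = f(L/D)(ρV²/2) = 0.03022·(101/0.0327)·(651·3.106²/2) = 0.03022·3089·3140 = 2.931e+05 Pa.
ΔP = 2.931e+05 Pa = 2.93 bar.

ΔP ≈ 2.93 bar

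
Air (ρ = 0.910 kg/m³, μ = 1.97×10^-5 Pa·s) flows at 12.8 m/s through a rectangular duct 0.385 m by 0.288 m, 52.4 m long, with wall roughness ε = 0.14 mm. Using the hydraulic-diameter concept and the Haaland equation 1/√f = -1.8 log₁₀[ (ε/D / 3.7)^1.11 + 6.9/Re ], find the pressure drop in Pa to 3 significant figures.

ΔP ≈ 217 Pa

Hydraulic diameter D_h = 4A/P = 4·(0.385·0.288)/(2·(0.385+0.288)) = 0.4435/1.346 = 0.3295 m.
Re = ρVD_h/μ = 0.91·12.8·0.3295/1.97e-05 = 1.948e+05.
ε/D_h = 0.00014/0.3295 = 0.000425; Haaland gives 1/√f = -1.8 log₁₀[4.23e-05+3.54e-05] = 7.397, so f = 0.01828.
ΔP = f(L/D_h)(ρV²/2) = 0.01828·52.4/0.3295·74.55 = 216.7 Pa.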